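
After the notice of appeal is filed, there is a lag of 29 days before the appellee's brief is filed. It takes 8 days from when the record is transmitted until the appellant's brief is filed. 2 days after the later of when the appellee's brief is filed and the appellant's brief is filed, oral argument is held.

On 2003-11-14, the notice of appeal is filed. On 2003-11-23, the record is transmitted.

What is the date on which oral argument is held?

The notice of appeal is filed: Nov 14, 2003.
The appellee's brief is filed: Nov 14, 2003 + 29 days = Dec 13, 2003.
The record is transmitted: Nov 23, 2003.
The appellant's brief is filed: Nov 23, 2003 + 8 days = Dec 1, 2003.
Both prerequisites met — the appellee's brief is filed (Dec 13, 2003), the appellant's brief is filed (Dec 1, 2003); the later is Dec 13, 2003.
Oral argument is held: Dec 13, 2003 + 2 days = Dec 15, 2003.

2003-12-15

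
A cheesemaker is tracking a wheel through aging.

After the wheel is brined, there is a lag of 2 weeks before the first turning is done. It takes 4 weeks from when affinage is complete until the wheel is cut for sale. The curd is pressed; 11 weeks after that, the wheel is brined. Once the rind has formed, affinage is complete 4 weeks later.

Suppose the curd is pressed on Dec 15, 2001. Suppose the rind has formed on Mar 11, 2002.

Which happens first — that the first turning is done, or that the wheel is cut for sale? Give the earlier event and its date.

The curd is pressed: Dec 15, 2001.
The wheel is brined: Dec 15, 2001 + 11 weeks = Mar 2, 2002.
The first turning is done: Mar 2, 2002 + 2 weeks = Mar 16, 2002.
The rind has formed: Mar 11, 2002.
Affinage is complete: Mar 11, 2002 + 4 weeks = Apr 8, 2002.
The wheel is cut for sale: Apr 8, 2002 + 4 weeks = May 6, 2002.
Comparing: the first turning is done on Mar 16, 2002 vs the wheel is cut for sale on May 6, 2002. Earlier: the first turning is done.

The first turning is done — Mar 16, 2002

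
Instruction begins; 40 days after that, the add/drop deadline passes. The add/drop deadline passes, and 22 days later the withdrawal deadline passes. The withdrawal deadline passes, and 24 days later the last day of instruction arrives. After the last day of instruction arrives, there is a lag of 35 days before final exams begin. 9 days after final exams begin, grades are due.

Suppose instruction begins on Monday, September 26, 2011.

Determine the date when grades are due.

Instruction begins: Sep 26, 2011.
The add/drop deadline passes: Sep 26, 2011 + 40 days = Nov 5, 2011.
The withdrawal deadline passes: Nov 5, 2011 + 22 days = Nov 27, 2011.
The last day of instruction arrives: Nov 27, 2011 + 24 days = Dec 21, 2011.
Final exams begin: Dec 21, 2011 + 35 days = Jan 25, 2012.
Grades are due: Jan 25, 2012 + 9 days = Feb 3, 2012.

Friday, February 3, 2012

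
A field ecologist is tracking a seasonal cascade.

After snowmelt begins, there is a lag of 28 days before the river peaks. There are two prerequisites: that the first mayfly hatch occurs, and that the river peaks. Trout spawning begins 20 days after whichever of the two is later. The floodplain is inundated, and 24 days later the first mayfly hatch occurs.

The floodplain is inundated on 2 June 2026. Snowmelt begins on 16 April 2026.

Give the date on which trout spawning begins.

16 July 2026

The floodplain is inundated: Jun 2, 2026.
The first mayfly hatch occurs: Jun 2, 2026 + 24 days = Jun 26, 2026.
Snowmelt begins: Apr 16, 2026.
The river peaks: Apr 16, 2026 + 28 days = May 14, 2026.
Both prerequisites met — the first mayfly hatch occurs (Jun 26, 2026), the river peaks (May 14, 2026); the later is Jun 26, 2026.
Trout spawning begins: Jun 26, 2026 + 20 days = Jul 16, 2026.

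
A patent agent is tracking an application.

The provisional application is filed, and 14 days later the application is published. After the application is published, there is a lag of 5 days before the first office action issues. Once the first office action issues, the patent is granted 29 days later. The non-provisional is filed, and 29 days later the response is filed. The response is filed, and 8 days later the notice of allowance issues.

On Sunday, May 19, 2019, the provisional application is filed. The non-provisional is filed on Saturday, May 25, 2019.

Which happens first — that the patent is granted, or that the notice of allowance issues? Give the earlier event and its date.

The notice of allowance issues — Monday, July 1, 2019

The provisional application is filed: May 19, 2019.
The application is published: May 19, 2019 + 14 days = Jun 2, 2019.
The first office action issues: Jun 2, 2019 + 5 days = Jun 7, 2019.
The patent is granted: Jun 7, 2019 + 29 days = Jul 6, 2019.
The non-provisional is filed: May 25, 2019.
The response is filed: May 25, 2019 + 29 days = Jun 23, 2019.
The notice of allowance issues: Jun 23, 2019 + 8 days = Jul 1, 2019.
Comparing: the patent is granted on Jul 6, 2019 vs the notice of allowance issues on Jul 1, 2019. Earlier: the notice of allowance issues.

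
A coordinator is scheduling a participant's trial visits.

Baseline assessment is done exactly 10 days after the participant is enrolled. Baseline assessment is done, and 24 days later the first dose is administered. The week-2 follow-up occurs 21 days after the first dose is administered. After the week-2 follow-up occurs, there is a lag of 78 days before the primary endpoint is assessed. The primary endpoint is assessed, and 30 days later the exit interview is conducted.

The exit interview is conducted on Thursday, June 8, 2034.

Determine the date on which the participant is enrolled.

The exit interview is conducted: Jun 8, 2034.
The primary endpoint is assessed: Jun 8, 2034 − 30 days = May 9, 2034.
The week-2 follow-up occurs: May 9, 2034 − 78 days = Feb 20, 2034.
The first dose is administered: Feb 20, 2034 − 21 days = Jan 30, 2034.
Baseline assessment is done: Jan 30, 2034 − 24 days = Jan 6, 2034.
The participant is enrolled: Jan 6, 2034 − 10 days = Dec 27, 2033.

Tuesday, December 27, 2033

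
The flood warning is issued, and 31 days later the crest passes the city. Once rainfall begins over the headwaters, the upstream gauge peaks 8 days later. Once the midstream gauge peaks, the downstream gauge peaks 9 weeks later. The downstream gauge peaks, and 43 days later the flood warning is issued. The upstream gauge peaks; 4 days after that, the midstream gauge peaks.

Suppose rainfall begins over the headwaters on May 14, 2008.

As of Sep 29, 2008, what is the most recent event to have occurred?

Rainfall begins over the headwaters: May 14, 2008.
The upstream gauge peaks: May 14, 2008 + 8 days = May 22, 2008.
The midstream gauge peaks: May 22, 2008 + 4 days = May 26, 2008.
The downstream gauge peaks: May 26, 2008 + 9 weeks = Jul 28, 2008.
The flood warning is issued: Jul 28, 2008 + 43 days = Sep 9, 2008.
The crest passes the city: Sep 9, 2008 + 31 days = Oct 10, 2008.
Sep 29, 2008 falls between when the flood warning is issued (Sep 9, 2008) and when the crest passes the city (Oct 10, 2008).

The flood warning is issued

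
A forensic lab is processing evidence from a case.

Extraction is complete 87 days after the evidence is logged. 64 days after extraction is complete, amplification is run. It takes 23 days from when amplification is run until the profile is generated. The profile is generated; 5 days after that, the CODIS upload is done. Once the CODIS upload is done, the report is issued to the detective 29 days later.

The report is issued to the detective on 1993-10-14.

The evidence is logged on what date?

1993-03-20

The report is issued to the detective: Oct 14, 1993.
The CODIS upload is done: Oct 14, 1993 − 29 days = Sep 15, 1993.
The profile is generated: Sep 15, 1993 − 5 days = Sep 10, 1993.
Amplification is run: Sep 10, 1993 − 23 days = Aug 18, 1993.
Extraction is complete: Aug 18, 1993 − 64 days = Jun 15, 1993.
The evidence is logged: Jun 15, 1993 − 87 days = Mar 20, 1993.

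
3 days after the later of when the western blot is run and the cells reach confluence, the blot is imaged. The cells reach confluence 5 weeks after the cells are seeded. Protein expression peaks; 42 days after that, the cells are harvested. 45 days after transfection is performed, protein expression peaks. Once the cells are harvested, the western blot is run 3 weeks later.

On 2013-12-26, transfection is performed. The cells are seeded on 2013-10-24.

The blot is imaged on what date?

Transfection is performed: Dec 26, 2013.
Protein expression peaks: Dec 26, 2013 + 45 days = Feb 9, 2014.
The cells are harvested: Feb 9, 2014 + 42 days = Mar 23, 2014.
The western blot is run: Mar 23, 2014 + 3 weeks = Apr 13, 2014.
The cells are seeded: Oct 24, 2013.
The cells reach confluence: Oct 24, 2013 + 5 weeks = Nov 28, 2013.
Both prerequisites met — the western blot is run (Apr 13, 2014), the cells reach confluence (Nov 28, 2013); the later is Apr 13, 2014.
The blot is imaged: Apr 13, 2014 + 3 days = Apr 16, 2014.

2014-04-16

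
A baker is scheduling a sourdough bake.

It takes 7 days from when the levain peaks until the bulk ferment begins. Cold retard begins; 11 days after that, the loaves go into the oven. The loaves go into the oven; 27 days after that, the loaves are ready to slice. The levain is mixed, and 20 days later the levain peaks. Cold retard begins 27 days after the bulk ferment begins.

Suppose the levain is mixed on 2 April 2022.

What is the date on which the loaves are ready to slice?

3 July 2022

The levain is mixed: Apr 2, 2022.
The levain peaks: Apr 2, 2022 + 20 days = Apr 22, 2022.
The bulk ferment begins: Apr 22, 2022 + 7 days = Apr 29, 2022.
Cold retard begins: Apr 29, 2022 + 27 days = May 26, 2022.
The loaves go into the oven: May 26, 2022 + 11 days = Jun 6, 2022.
The loaves are ready to slice: Jun 6, 2022 + 27 days = Jul 3, 2022.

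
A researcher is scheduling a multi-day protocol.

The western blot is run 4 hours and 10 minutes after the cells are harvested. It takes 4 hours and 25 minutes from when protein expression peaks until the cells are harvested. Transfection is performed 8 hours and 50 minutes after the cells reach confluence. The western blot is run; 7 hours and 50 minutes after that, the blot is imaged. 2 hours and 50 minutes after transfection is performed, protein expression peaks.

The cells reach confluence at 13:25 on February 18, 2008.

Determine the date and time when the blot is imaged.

The cells reach confluence: 13:25 Feb 18, 2008.
Transfection is performed: 13:25 Feb 18, 2008 + 8h50m = 22:15 Feb 18, 2008.
Protein expression peaks: 22:15 Feb 18, 2008 + 2h50m = 01:05 Feb 19, 2008.
The cells are harvested: 01:05 Feb 19, 2008 + 4h25m = 05:30 Feb 19, 2008.
The western blot is run: 05:30 Feb 19, 2008 + 4h10m = 09:40 Feb 19, 2008.
The blot is imaged: 09:40 Feb 19, 2008 + 7h50m = 17:30 Feb 19, 2008.

17:30 on February 19, 2008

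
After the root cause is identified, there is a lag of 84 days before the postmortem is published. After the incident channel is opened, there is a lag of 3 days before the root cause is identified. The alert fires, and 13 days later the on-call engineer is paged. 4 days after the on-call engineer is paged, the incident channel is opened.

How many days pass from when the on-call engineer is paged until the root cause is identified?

7 days

Causal path: the on-call engineer is paged → the incident channel is opened → the root cause is identified.
Total delay along the path: 4 + 3 = 7 days.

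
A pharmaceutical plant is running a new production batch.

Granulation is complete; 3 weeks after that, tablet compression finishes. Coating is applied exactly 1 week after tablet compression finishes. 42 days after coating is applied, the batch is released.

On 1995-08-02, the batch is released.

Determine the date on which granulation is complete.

1995-05-24

The batch is released: Aug 2, 1995.
Coating is applied: Aug 2, 1995 − 42 days = Jun 21, 1995.
Tablet compression finishes: Jun 21, 1995 − 1 week = Jun 14, 1995.
Granulation is complete: Jun 14, 1995 − 3 weeks = May 24, 1995.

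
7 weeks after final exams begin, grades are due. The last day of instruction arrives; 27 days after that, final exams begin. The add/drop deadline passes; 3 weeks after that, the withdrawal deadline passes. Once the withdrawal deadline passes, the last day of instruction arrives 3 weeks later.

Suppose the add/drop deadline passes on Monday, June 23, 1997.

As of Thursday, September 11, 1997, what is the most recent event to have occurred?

The add/drop deadline passes: Jun 23, 1997.
The withdrawal deadline passes: Jun 23, 1997 + 3 weeks = Jul 14, 1997.
The last day of instruction arrives: Jul 14, 1997 + 3 weeks = Aug 4, 1997.
Final exams begin: Aug 4, 1997 + 27 days = Aug 31, 1997.
Grades are due: Aug 31, 1997 + 7 weeks = Oct 19, 1997.
Sep 11, 1997 falls between when final exams begin (Aug 31, 1997) and when grades are due (Oct 19, 1997).

Final exams begin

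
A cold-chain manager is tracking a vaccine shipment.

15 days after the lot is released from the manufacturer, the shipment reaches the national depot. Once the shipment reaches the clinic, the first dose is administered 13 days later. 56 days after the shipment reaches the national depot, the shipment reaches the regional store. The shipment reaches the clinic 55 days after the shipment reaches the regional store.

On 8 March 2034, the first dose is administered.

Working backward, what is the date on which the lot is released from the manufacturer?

The first dose is administered: Mar 8, 2034.
The shipment reaches the clinic: Mar 8, 2034 − 13 days = Feb 23, 2034.
The shipment reaches the regional store: Feb 23, 2034 − 55 days = Dec 30, 2033.
The shipment reaches the national depot: Dec 30, 2033 − 56 days = Nov 4, 2033.
The lot is released from the manufacturer: Nov 4, 2033 − 15 days = Oct 20, 2033.

20 October 2033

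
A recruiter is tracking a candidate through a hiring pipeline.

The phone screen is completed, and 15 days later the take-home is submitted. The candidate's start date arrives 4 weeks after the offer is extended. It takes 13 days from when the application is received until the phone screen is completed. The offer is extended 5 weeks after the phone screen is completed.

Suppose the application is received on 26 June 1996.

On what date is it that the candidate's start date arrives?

The application is received: Jun 26, 1996.
The phone screen is completed: Jun 26, 1996 + 13 days = Jul 9, 1996.
The offer is extended: Jul 9, 1996 + 5 weeks = Aug 13, 1996.
The candidate's start date arrives: Aug 13, 1996 + 4 weeks = Sep 10, 1996.

10 September 1996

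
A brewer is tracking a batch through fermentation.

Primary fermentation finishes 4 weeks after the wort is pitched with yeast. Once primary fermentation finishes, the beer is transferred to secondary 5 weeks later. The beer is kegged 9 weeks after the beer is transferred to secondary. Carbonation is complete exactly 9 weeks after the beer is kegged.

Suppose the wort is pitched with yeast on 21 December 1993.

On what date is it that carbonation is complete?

28 June 1994

The wort is pitched with yeast: Dec 21, 1993.
Primary fermentation finishes: Dec 21, 1993 + 4 weeks = Jan 18, 1994.
The beer is transferred to secondary: Jan 18, 1994 + 5 weeks = Feb 22, 1994.
The beer is kegged: Feb 22, 1994 + 9 weeks = Apr 26, 1994.
Carbonation is complete: Apr 26, 1994 + 9 weeks = Jun 28, 1994.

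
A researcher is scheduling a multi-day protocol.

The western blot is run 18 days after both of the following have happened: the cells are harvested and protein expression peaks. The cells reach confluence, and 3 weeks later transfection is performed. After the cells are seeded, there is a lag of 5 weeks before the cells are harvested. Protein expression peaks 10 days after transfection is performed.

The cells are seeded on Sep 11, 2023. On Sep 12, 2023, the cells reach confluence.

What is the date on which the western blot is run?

Nov 3, 2023

The cells are seeded: Sep 11, 2023.
The cells are harvested: Sep 11, 2023 + 5 weeks = Oct 16, 2023.
The cells reach confluence: Sep 12, 2023.
Transfection is performed: Sep 12, 2023 + 3 weeks = Oct 3, 2023.
Protein expression peaks: Oct 3, 2023 + 10 days = Oct 13, 2023.
Both prerequisites met — the cells are harvested (Oct 16, 2023), protein expression peaks (Oct 13, 2023); the later is Oct 16, 2023.
The western blot is run: Oct 16, 2023 + 18 days = Nov 3, 2023.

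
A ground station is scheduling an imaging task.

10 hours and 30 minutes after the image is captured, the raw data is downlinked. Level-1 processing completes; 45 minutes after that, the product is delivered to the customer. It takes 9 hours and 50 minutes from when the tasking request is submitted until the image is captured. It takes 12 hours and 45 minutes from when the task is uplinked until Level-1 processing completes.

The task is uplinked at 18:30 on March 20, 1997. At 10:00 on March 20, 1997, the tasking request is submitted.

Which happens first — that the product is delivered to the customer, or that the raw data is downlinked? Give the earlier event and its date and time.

The task is uplinked: 18:30 Mar 20, 1997.
Level-1 processing completes: 18:30 Mar 20, 1997 + 12h45m = 07:15 Mar 21, 1997.
The product is delivered to the customer: 07:15 Mar 21, 1997 + 45m = 08:00 Mar 21, 1997.
The tasking request is submitted: 10:00 Mar 20, 1997.
The image is captured: 10:00 Mar 20, 1997 + 9h50m = 19:50 Mar 20, 1997.
The raw data is downlinked: 19:50 Mar 20, 1997 + 10h30m = 06:20 Mar 21, 1997.
Comparing: the product is delivered to the customer at 08:00 Mar 21, 1997 vs the raw data is downlinked at 06:20 Mar 21, 1997. Earlier: the raw data is downlinked.

The raw data is downlinked — 06:20 on March 21, 1997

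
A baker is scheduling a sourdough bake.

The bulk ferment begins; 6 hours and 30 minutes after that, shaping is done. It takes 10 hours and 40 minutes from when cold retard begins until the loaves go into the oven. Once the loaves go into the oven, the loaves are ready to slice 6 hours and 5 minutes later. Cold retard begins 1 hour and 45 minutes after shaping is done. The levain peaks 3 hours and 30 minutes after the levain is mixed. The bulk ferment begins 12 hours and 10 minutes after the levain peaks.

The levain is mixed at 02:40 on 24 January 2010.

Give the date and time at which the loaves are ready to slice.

The levain is mixed: 02:40 Jan 24, 2010.
The levain peaks: 02:40 Jan 24, 2010 + 3h30m = 06:10 Jan 24, 2010.
The bulk ferment begins: 06:10 Jan 24, 2010 + 12h10m = 18:20 Jan 24, 2010.
Shaping is done: 18:20 Jan 24, 2010 + 6h30m = 00:50 Jan 25, 2010.
Cold retard begins: 00:50 Jan 25, 2010 + 1h45m = 02:35 Jan 25, 2010.
The loaves go into the oven: 02:35 Jan 25, 2010 + 10h40m = 13:15 Jan 25, 2010.
The loaves are ready to slice: 13:15 Jan 25, 2010 + 6h05m = 19:20 Jan 25, 2010.

19:20 on 25 January 2010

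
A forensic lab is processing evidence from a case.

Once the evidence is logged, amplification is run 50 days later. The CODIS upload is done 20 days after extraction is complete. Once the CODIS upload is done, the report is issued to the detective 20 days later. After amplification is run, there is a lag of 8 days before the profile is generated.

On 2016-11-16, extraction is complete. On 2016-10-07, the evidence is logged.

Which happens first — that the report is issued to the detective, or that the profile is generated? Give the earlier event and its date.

The profile is generated — 2016-12-04

Extraction is complete: Nov 16, 2016.
The CODIS upload is done: Nov 16, 2016 + 20 days = Dec 6, 2016.
The report is issued to the detective: Dec 6, 2016 + 20 days = Dec 26, 2016.
The evidence is logged: Oct 7, 2016.
Amplification is run: Oct 7, 2016 + 50 days = Nov 26, 2016.
The profile is generated: Nov 26, 2016 + 8 days = Dec 4, 2016.
Comparing: the report is issued to the detective on Dec 26, 2016 vs the profile is generated on Dec 4, 2016. Earlier: the profile is generated.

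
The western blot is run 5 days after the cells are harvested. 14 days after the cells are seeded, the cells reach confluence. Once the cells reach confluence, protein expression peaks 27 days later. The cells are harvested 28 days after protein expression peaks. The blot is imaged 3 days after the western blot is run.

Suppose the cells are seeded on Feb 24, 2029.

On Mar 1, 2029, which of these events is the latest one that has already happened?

The cells are seeded: Feb 24, 2029.
The cells reach confluence: Feb 24, 2029 + 14 days = Mar 10, 2029.
Protein expression peaks: Mar 10, 2029 + 27 days = Apr 6, 2029.
The cells are harvested: Apr 6, 2029 + 28 days = May 4, 2029.
The western blot is run: May 4, 2029 + 5 days = May 9, 2029.
The blot is imaged: May 9, 2029 + 3 days = May 12, 2029.
Mar 1, 2029 falls between when the cells are seeded (Feb 24, 2029) and when the cells reach confluence (Mar 10, 2029).

The cells are seeded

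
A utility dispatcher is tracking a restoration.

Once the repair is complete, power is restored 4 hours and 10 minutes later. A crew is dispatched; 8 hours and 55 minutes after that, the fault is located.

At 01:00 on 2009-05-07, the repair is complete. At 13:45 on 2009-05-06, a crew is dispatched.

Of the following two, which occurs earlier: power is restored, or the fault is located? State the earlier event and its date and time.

The repair is complete: 01:00 May 7, 2009.
Power is restored: 01:00 May 7, 2009 + 4h10m = 05:10 May 7, 2009.
A crew is dispatched: 13:45 May 6, 2009.
The fault is located: 13:45 May 6, 2009 + 8h55m = 22:40 May 6, 2009.
Comparing: power is restored at 05:10 May 7, 2009 vs the fault is located at 22:40 May 6, 2009. Earlier: the fault is located.

The fault is located — 22:40 on 2009-05-06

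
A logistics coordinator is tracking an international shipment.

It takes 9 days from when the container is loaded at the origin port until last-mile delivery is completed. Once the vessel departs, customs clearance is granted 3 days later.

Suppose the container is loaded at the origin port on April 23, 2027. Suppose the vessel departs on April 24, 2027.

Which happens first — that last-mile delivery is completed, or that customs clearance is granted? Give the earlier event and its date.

The container is loaded at the origin port: Apr 23, 2027.
Last-mile delivery is completed: Apr 23, 2027 + 9 days = May 2, 2027.
The vessel departs: Apr 24, 2027.
Customs clearance is granted: Apr 24, 2027 + 3 days = Apr 27, 2027.
Comparing: last-mile delivery is completed on May 2, 2027 vs customs clearance is granted on Apr 27, 2027. Earlier: customs clearance is granted.

Customs clearance is granted — April 27, 2027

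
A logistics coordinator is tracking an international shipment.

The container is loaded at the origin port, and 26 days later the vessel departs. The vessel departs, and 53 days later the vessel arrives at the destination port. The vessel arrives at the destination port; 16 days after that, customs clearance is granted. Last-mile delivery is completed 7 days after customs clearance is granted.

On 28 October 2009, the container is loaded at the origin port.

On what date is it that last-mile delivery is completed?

The container is loaded at the origin port: Oct 28, 2009.
The vessel departs: Oct 28, 2009 + 26 days = Nov 23, 2009.
The vessel arrives at the destination port: Nov 23, 2009 + 53 days = Jan 15, 2010.
Customs clearance is granted: Jan 15, 2010 + 16 days = Jan 31, 2010.
Last-mile delivery is completed: Jan 31, 2010 + 7 days = Feb 7, 2010.

7 February 2010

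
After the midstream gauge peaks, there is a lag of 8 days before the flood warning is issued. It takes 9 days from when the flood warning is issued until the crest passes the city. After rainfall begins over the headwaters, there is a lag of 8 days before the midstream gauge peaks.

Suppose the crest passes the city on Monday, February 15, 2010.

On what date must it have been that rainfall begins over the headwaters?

Thursday, January 21, 2010

The crest passes the city: Feb 15, 2010.
The flood warning is issued: Feb 15, 2010 − 9 days = Feb 6, 2010.
The midstream gauge peaks: Feb 6, 2010 − 8 days = Jan 29, 2010.
Rainfall begins over the headwaters: Jan 29, 2010 − 8 days = Jan 21, 2010.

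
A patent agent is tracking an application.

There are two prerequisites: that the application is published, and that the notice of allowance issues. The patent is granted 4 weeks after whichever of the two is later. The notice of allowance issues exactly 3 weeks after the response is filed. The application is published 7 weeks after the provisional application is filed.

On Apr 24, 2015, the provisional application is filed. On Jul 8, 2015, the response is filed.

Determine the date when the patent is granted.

The provisional application is filed: Apr 24, 2015.
The application is published: Apr 24, 2015 + 7 weeks = Jun 12, 2015.
The response is filed: Jul 8, 2015.
The notice of allowance issues: Jul 8, 2015 + 3 weeks = Jul 29, 2015.
Both prerequisites met — the application is published (Jun 12, 2015), the notice of allowance issues (Jul 29, 2015); the later is Jul 29, 2015.
The patent is granted: Jul 29, 2015 + 4 weeks = Aug 26, 2015.

Aug 26, 2015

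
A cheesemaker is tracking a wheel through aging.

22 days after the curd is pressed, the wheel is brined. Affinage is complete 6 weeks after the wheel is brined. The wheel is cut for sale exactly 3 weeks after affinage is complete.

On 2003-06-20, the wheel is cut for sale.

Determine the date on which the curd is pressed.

2003-03-27

The wheel is cut for sale: Jun 20, 2003.
Affinage is complete: Jun 20, 2003 − 3 weeks = May 30, 2003.
The wheel is brined: May 30, 2003 − 6 weeks = Apr 18, 2003.
The curd is pressed: Apr 18, 2003 − 22 days = Mar 27, 2003.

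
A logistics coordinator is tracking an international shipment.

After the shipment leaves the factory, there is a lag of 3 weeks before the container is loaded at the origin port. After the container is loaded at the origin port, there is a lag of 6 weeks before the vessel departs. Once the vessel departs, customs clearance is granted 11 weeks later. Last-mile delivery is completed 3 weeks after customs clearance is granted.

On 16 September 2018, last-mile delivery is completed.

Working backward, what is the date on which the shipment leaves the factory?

Last-mile delivery is completed: Sep 16, 2018.
Customs clearance is granted: Sep 16, 2018 − 3 weeks = Aug 26, 2018.
The vessel departs: Aug 26, 2018 − 11 weeks = Jun 10, 2018.
The container is loaded at the origin port: Jun 10, 2018 − 6 weeks = Apr 29, 2018.
The shipment leaves the factory: Apr 29, 2018 − 3 weeks = Apr 8, 2018.

8 April 2018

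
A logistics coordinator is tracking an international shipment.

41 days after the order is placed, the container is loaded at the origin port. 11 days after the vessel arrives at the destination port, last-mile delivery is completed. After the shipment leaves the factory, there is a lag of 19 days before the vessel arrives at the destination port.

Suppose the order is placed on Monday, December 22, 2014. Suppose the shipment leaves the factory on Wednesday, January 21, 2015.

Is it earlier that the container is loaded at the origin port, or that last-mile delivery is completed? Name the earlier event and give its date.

The order is placed: Dec 22, 2014.
The container is loaded at the origin port: Dec 22, 2014 + 41 days = Feb 1, 2015.
The shipment leaves the factory: Jan 21, 2015.
The vessel arrives at the destination port: Jan 21, 2015 + 19 days = Feb 9, 2015.
Last-mile delivery is completed: Feb 9, 2015 + 11 days = Feb 20, 2015.
Comparing: the container is loaded at the origin port on Feb 1, 2015 vs last-mile delivery is completed on Feb 20, 2015. Earlier: the container is loaded at the origin port.

The container is loaded at the origin port — Sunday, February 1, 2015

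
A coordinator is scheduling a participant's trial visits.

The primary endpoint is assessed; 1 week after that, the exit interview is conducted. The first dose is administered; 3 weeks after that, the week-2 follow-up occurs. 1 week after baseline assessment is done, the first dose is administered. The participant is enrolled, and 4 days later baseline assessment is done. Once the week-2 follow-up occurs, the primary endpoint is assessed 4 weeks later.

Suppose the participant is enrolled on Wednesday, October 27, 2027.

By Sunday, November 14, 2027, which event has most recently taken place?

The first dose is administered

The participant is enrolled: Oct 27, 2027.
Baseline assessment is done: Oct 27, 2027 + 4 days = Oct 31, 2027.
The first dose is administered: Oct 31, 2027 + 1 week = Nov 7, 2027.
The week-2 follow-up occurs: Nov 7, 2027 + 3 weeks = Nov 28, 2027.
The primary endpoint is assessed: Nov 28, 2027 + 4 weeks = Dec 26, 2027.
The exit interview is conducted: Dec 26, 2027 + 1 week = Jan 2, 2028.
Nov 14, 2027 falls between when the first dose is administered (Nov 7, 2027) and when the week-2 follow-up occurs (Nov 28, 2027).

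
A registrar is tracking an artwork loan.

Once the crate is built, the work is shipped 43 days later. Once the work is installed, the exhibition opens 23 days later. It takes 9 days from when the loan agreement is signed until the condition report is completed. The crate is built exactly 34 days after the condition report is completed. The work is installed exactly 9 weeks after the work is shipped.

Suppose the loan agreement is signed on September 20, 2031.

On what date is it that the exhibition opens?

March 10, 2032

The loan agreement is signed: Sep 20, 2031.
The condition report is completed: Sep 20, 2031 + 9 days = Sep 29, 2031.
The crate is built: Sep 29, 2031 + 34 days = Nov 2, 2031.
The work is shipped: Nov 2, 2031 + 43 days = Dec 15, 2031.
The work is installed: Dec 15, 2031 + 9 weeks = Feb 16, 2032.
The exhibition opens: Feb 16, 2032 + 23 days = Mar 10, 2032.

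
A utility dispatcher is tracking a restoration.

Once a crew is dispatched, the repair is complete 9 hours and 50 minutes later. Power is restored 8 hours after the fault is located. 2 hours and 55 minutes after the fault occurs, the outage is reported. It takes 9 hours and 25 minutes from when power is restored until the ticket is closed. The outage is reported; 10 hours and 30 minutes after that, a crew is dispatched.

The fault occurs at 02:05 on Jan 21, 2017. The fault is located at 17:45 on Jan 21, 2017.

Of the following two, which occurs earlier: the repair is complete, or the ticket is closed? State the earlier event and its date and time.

The fault occurs: 02:05 Jan 21, 2017.
The outage is reported: 02:05 Jan 21, 2017 + 2h55m = 05:00 Jan 21, 2017.
A crew is dispatched: 05:00 Jan 21, 2017 + 10h30m = 15:30 Jan 21, 2017.
The repair is complete: 15:30 Jan 21, 2017 + 9h50m = 01:20 Jan 22, 2017.
The fault is located: 17:45 Jan 21, 2017.
Power is restored: 17:45 Jan 21, 2017 + 8h = 01:45 Jan 22, 2017.
The ticket is closed: 01:45 Jan 22, 2017 + 9h25m = 11:10 Jan 22, 2017.
Comparing: the repair is complete at 01:20 Jan 22, 2017 vs the ticket is closed at 11:10 Jan 22, 2017. Earlier: the repair is complete.

The repair is complete — 01:20 on Jan 22, 2017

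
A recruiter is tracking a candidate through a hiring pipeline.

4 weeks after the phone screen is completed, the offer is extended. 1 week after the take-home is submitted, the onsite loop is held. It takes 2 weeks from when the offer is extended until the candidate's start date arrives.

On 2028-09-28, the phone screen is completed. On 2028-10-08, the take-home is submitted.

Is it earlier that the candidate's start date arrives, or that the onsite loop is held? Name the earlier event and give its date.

The onsite loop is held — 2028-10-15

The phone screen is completed: Sep 28, 2028.
The offer is extended: Sep 28, 2028 + 4 weeks = Oct 26, 2028.
The candidate's start date arrives: Oct 26, 2028 + 2 weeks = Nov 9, 2028.
The take-home is submitted: Oct 8, 2028.
The onsite loop is held: Oct 8, 2028 + 1 week = Oct 15, 2028.
Comparing: the candidate's start date arrives on Nov 9, 2028 vs the onsite loop is held on Oct 15, 2028. Earlier: the onsite loop is held.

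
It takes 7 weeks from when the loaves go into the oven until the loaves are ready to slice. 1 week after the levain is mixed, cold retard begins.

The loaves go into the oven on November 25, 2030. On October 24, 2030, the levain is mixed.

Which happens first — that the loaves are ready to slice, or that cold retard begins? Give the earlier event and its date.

The loaves go into the oven: Nov 25, 2030.
The loaves are ready to slice: Nov 25, 2030 + 7 weeks = Jan 13, 2031.
The levain is mixed: Oct 24, 2030.
Cold retard begins: Oct 24, 2030 + 1 week = Oct 31, 2030.
Comparing: the loaves are ready to slice on Jan 13, 2031 vs cold retard begins on Oct 31, 2030. Earlier: cold retard begins.

Cold retard begins — October 31, 2030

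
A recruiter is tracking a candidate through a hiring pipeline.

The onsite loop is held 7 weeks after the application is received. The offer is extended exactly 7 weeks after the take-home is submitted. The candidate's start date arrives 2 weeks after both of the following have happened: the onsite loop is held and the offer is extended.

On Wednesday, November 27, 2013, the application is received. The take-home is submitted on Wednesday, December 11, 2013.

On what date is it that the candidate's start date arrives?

The application is received: Nov 27, 2013.
The onsite loop is held: Nov 27, 2013 + 7 weeks = Jan 15, 2014.
The take-home is submitted: Dec 11, 2013.
The offer is extended: Dec 11, 2013 + 7 weeks = Jan 29, 2014.
Both prerequisites met — the onsite loop is held (Jan 15, 2014), the offer is extended (Jan 29, 2014); the later is Jan 29, 2014.
The candidate's start date arrives: Jan 29, 2014 + 2 weeks = Feb 12, 2014.

Wednesday, February 12, 2014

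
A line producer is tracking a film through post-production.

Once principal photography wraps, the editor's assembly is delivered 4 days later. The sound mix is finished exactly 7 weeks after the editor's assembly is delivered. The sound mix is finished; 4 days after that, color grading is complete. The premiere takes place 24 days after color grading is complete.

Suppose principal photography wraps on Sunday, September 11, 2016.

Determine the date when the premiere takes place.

Thursday, December 1, 2016

Principal photography wraps: Sep 11, 2016.
The editor's assembly is delivered: Sep 11, 2016 + 4 days = Sep 15, 2016.
The sound mix is finished: Sep 15, 2016 + 7 weeks = Nov 3, 2016.
Color grading is complete: Nov 3, 2016 + 4 days = Nov 7, 2016.
The premiere takes place: Nov 7, 2016 + 24 days = Dec 1, 2016.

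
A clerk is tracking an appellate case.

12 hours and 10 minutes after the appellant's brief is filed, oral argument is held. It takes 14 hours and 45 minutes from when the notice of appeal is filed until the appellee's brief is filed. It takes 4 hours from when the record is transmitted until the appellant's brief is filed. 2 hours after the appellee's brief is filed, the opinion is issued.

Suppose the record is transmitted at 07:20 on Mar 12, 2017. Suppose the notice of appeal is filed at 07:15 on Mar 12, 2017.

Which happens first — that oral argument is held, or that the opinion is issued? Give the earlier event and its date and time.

The record is transmitted: 07:20 Mar 12, 2017.
The appellant's brief is filed: 07:20 Mar 12, 2017 + 4h = 11:20 Mar 12, 2017.
Oral argument is held: 11:20 Mar 12, 2017 + 12h10m = 23:30 Mar 12, 2017.
The notice of appeal is filed: 07:15 Mar 12, 2017.
The appellee's brief is filed: 07:15 Mar 12, 2017 + 14h45m = 22:00 Mar 12, 2017.
The opinion is issued: 22:00 Mar 12, 2017 + 2h = 00:00 Mar 13, 2017.
Comparing: oral argument is held at 23:30 Mar 12, 2017 vs the opinion is issued at 00:00 Mar 13, 2017. Earlier: oral argument is held.

Oral argument is held — 23:30 on Mar 12, 2017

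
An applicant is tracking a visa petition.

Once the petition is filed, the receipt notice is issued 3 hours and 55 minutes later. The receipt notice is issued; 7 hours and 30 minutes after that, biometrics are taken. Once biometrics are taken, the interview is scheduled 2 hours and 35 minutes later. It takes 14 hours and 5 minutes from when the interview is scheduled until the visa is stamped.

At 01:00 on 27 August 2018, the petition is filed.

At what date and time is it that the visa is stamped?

05:05 on 28 August 2018

The petition is filed: 01:00 Aug 27, 2018.
The receipt notice is issued: 01:00 Aug 27, 2018 + 3h55m = 04:55 Aug 27, 2018.
Biometrics are taken: 04:55 Aug 27, 2018 + 7h30m = 12:25 Aug 27, 2018.
The interview is scheduled: 12:25 Aug 27, 2018 + 2h35m = 15:00 Aug 27, 2018.
The visa is stamped: 15:00 Aug 27, 2018 + 14h05m = 05:05 Aug 28, 2018.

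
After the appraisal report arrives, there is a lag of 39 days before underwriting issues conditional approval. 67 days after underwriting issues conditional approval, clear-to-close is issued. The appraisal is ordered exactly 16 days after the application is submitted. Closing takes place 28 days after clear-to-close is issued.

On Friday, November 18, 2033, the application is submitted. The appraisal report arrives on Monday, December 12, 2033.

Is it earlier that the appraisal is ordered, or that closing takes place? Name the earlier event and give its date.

The application is submitted: Nov 18, 2033.
The appraisal is ordered: Nov 18, 2033 + 16 days = Dec 4, 2033.
The appraisal report arrives: Dec 12, 2033.
Underwriting issues conditional approval: Dec 12, 2033 + 39 days = Jan 20, 2034.
Clear-to-close is issued: Jan 20, 2034 + 67 days = Mar 28, 2034.
Closing takes place: Mar 28, 2034 + 28 days = Apr 25, 2034.
Comparing: the appraisal is ordered on Dec 4, 2033 vs closing takes place on Apr 25, 2034. Earlier: the appraisal is ordered.

The appraisal is ordered — Sunday, December 4, 2033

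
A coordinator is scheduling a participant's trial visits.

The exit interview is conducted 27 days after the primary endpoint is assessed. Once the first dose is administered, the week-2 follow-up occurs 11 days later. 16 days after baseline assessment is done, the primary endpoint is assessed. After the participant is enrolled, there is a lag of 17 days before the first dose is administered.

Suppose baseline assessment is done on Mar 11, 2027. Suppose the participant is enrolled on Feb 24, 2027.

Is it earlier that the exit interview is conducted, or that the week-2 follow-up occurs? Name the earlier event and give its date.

The week-2 follow-up occurs — Mar 24, 2027

Baseline assessment is done: Mar 11, 2027.
The primary endpoint is assessed: Mar 11, 2027 + 16 days = Mar 27, 2027.
The exit interview is conducted: Mar 27, 2027 + 27 days = Apr 23, 2027.
The participant is enrolled: Feb 24, 2027.
The first dose is administered: Feb 24, 2027 + 17 days = Mar 13, 2027.
The week-2 follow-up occurs: Mar 13, 2027 + 11 days = Mar 24, 2027.
Comparing: the exit interview is conducted on Apr 23, 2027 vs the week-2 follow-up occurs on Mar 24, 2027. Earlier: the week-2 follow-up occurs.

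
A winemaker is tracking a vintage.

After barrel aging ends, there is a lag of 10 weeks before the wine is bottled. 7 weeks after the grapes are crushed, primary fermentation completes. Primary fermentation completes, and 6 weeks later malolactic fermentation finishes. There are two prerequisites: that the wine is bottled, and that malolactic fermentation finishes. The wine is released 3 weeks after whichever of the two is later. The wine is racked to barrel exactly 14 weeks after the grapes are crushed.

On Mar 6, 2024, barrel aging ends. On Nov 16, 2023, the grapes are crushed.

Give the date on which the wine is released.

Barrel aging ends: Mar 6, 2024.
The wine is bottled: Mar 6, 2024 + 10 weeks = May 15, 2024.
The grapes are crushed: Nov 16, 2023.
Primary fermentation completes: Nov 16, 2023 + 7 weeks = Jan 4, 2024.
Malolactic fermentation finishes: Jan 4, 2024 + 6 weeks = Feb 15, 2024.
Both prerequisites met — the wine is bottled (May 15, 2024), malolactic fermentation finishes (Feb 15, 2024); the later is May 15, 2024.
The wine is released: May 15, 2024 + 3 weeks = Jun 5, 2024.

Jun 5, 2024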